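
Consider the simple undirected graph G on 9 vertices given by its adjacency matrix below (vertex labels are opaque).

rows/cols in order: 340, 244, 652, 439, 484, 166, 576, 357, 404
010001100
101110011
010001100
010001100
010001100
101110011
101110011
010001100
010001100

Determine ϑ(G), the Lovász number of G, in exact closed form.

Vertex 340 has 3 neighbors: 244, 166, 576.
N(357) = {244, 166, 576}, |N(357)| = 3.
N(652) = {244, 166, 576}, |N(652)| = 3.
deg(166) = 6; N(166) = {340, 652, 439, 484, 357, 404}.
2 parts of sizes [6, 3]; α(G) = 6 = ϑ (perfect).
Numerically 6.000000.
Check 6 ≤ 6 ≤ 6: collapsed.

6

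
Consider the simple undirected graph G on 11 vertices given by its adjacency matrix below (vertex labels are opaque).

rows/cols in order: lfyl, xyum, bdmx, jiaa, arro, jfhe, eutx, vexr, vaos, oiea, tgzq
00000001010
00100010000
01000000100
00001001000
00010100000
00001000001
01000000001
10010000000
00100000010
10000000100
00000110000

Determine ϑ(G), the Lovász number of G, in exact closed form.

11*cos(pi/11)/(cos(pi/11) + 1)

N(bdmx) = {xyum, vaos}, |N(bdmx)| = 2.
Vertex lfyl has 2 neighbors: vexr, oiea.
Vertex vexr has 2 neighbors: lfyl, jiaa.
Vertex oiea has 2 neighbors: lfyl, vaos.
G on 11 vertices is 2-regular; this is C_{11}, the 11-cycle.
spec(A) ≈ [2.0, 1.6825, 0.8308, -0.2846, -1.3097, -1.919] (distinct, 4 d.p.).
λ_max=2, λ_min=-2*cos(pi/11); ϑ = −11·λ_min/(λ_max−λ_min) = 11*cos(pi/11)/(cos(pi/11) + 1).
Numerically 5.386303.
α=5, χ(Ḡ)=6; ϑ=11*cos(pi/11)/(cos(pi/11) + 1) lies between (both strict).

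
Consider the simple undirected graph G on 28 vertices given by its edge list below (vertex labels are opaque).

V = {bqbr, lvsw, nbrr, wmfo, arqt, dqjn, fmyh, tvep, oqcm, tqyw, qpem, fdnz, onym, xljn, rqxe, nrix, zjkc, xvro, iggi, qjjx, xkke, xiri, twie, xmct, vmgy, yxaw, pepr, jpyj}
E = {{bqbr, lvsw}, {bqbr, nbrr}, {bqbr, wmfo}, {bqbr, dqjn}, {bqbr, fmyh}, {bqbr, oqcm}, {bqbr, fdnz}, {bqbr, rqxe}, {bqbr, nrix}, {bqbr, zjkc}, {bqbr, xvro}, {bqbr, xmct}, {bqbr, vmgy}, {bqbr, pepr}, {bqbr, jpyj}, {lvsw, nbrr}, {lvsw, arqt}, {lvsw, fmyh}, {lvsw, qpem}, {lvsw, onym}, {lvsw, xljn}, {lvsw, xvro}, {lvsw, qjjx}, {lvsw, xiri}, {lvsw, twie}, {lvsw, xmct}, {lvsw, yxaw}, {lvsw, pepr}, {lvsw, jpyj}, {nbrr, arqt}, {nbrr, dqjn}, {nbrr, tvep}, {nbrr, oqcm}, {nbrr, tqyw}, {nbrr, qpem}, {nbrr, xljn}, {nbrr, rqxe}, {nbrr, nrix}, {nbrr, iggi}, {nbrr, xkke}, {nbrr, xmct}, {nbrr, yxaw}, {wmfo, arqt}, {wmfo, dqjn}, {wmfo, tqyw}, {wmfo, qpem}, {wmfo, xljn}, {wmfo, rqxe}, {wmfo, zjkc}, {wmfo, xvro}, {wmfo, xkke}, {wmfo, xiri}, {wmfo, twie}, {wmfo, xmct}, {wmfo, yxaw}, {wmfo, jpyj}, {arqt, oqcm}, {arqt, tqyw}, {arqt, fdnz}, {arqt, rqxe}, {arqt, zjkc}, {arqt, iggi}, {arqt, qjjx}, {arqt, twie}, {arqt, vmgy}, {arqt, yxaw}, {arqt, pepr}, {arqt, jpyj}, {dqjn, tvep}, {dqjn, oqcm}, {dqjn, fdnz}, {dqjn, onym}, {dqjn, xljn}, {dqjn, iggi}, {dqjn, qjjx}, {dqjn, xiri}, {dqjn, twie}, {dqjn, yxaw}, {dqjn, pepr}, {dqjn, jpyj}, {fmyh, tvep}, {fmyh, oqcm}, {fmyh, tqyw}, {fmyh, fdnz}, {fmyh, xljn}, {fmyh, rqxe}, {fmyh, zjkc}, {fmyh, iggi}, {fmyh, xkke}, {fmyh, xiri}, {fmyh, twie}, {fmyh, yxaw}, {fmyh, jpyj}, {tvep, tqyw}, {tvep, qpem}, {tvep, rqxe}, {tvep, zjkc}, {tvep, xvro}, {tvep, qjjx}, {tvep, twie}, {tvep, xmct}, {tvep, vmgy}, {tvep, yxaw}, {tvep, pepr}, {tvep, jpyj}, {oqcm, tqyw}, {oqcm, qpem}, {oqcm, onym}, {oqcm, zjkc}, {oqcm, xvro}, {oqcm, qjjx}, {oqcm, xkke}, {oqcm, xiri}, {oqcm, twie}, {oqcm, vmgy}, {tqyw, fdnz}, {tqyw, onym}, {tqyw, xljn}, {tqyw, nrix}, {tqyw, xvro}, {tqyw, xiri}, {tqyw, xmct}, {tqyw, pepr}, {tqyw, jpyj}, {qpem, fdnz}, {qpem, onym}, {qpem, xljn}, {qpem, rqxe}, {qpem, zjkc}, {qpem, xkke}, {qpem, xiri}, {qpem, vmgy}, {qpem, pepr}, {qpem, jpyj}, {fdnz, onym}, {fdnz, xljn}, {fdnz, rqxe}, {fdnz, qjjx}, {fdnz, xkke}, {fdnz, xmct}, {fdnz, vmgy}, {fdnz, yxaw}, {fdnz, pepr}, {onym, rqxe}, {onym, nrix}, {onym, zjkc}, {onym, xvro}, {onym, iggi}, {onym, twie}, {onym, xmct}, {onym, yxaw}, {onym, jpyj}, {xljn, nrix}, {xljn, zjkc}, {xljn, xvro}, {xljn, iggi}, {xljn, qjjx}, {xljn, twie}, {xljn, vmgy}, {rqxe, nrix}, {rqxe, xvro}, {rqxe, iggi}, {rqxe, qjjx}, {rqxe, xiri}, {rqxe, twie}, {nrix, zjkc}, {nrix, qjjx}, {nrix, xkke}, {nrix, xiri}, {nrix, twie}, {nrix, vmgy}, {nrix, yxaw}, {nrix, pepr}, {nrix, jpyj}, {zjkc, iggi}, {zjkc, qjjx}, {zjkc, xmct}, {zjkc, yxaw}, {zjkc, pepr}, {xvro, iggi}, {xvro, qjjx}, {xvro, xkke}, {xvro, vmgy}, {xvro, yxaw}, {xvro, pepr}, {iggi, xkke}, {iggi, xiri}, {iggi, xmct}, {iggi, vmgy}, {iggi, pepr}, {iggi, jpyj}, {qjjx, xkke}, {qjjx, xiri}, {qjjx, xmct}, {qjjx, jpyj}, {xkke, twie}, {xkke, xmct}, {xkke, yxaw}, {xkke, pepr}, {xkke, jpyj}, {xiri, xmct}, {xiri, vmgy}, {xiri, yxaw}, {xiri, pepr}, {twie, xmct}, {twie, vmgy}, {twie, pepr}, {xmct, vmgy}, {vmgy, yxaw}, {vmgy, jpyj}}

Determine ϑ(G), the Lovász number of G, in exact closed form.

N(fdnz) = {bqbr, arqt, dqjn, fmyh, tqyw, qpem, onym, xljn, rqxe, qjjx, xkke, xmct, vmgy, yxaw, pepr}, |N(fdnz)| = 15.
Vertex rqxe has 15 neighbors: bqbr, nbrr, wmfo, arqt, fmyh, tvep, qpem, fdnz, onym, nrix, xvro, iggi, qjjx, xiri, twie.
deg(xkke) = 15; N(xkke) = {nbrr, wmfo, fmyh, oqcm, qpem, fdnz, nrix, xvro, iggi, qjjx, twie, xmct, yxaw, pepr, jpyj}.
Vertex vmgy has 15 neighbors: bqbr, arqt, tvep, oqcm, qpem, fdnz, xljn, nrix, xvro, iggi, xiri, twie, xmct, yxaw, jpyj.
deg(v) = 15 for all v (|V|=28); Kneser-type, 2-subsets of [8].
spec(A) ≈ [15.0, 1.0, -5.0] (distinct, 5 d.p.).
With N=28: ϑ(G) = 28·(-1*(-5))/(15−(-5)) = 7.
ϑ(G) ≈ 7.0000000.

7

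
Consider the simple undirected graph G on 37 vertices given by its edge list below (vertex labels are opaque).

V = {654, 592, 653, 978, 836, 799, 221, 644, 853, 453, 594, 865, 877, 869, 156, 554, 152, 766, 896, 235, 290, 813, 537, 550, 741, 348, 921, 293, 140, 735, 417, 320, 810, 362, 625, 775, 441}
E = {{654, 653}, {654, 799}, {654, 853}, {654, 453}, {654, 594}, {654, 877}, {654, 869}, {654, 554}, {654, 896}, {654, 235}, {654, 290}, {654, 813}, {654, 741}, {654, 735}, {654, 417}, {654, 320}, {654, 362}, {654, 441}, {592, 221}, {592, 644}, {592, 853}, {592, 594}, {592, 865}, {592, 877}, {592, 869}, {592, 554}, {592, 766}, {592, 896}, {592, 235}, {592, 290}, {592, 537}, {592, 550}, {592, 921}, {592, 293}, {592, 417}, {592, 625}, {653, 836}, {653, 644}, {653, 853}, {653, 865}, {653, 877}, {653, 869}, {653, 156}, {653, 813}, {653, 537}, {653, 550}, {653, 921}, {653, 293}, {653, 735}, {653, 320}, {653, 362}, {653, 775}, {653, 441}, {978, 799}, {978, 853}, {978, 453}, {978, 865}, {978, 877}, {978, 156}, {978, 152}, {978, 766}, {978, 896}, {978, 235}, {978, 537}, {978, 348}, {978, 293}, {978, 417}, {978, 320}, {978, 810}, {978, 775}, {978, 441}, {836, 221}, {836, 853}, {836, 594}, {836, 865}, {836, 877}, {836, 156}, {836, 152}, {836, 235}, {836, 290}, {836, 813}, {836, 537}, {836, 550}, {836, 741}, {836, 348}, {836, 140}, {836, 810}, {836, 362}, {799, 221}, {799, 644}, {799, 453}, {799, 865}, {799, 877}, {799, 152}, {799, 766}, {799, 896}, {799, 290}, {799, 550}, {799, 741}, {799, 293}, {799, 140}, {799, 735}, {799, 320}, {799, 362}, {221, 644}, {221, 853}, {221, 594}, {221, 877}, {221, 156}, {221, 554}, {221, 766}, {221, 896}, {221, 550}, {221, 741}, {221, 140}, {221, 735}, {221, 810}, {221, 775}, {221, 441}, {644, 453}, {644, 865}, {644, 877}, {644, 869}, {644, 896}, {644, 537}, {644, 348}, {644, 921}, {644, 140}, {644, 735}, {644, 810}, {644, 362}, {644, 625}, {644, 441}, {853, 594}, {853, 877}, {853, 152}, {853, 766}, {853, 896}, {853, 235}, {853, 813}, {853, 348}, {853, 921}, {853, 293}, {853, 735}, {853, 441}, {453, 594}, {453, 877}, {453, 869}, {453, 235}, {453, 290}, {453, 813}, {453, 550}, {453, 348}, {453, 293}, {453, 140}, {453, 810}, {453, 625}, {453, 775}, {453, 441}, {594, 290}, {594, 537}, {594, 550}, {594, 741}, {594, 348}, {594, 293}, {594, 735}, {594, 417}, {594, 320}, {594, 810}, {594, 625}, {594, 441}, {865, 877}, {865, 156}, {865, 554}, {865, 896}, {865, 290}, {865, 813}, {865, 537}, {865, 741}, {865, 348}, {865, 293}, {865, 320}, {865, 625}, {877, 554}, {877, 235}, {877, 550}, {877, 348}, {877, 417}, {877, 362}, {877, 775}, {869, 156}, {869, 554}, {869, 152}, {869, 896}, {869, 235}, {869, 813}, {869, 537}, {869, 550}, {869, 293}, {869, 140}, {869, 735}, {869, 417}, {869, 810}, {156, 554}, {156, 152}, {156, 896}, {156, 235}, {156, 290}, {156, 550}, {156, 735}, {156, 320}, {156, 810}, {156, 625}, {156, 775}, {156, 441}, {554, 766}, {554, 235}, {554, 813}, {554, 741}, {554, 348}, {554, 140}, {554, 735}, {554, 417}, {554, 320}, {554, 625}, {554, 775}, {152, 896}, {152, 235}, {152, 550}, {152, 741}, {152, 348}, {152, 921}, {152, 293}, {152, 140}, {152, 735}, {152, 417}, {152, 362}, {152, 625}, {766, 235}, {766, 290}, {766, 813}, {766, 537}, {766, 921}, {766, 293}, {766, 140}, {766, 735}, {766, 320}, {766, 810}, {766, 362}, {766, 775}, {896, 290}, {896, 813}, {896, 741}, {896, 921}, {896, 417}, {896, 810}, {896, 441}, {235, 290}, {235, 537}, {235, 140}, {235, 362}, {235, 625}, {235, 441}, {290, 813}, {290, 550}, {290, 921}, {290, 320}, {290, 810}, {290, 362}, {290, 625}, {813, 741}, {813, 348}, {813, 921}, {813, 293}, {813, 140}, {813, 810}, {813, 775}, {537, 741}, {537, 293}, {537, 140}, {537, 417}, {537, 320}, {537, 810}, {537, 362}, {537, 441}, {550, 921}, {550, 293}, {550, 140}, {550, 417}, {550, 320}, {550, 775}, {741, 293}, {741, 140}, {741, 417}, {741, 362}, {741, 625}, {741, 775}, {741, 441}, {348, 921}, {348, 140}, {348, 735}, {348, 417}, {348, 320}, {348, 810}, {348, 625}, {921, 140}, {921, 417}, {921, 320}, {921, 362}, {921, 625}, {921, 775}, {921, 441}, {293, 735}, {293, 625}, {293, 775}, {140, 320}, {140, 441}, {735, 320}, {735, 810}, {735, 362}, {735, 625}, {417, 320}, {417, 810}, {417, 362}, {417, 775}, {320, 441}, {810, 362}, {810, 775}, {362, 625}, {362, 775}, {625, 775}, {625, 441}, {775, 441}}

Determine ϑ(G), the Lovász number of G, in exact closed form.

sqrt(37)

deg(348) = 18; N(348) = {978, 836, 644, 853, 453, 594, 865, 877, 554, 152, 813, 921, 140, 735, 417, 320, 810, 625}.
deg(441) = 18; N(441) = {654, 653, 978, 221, 644, 853, 453, 594, 156, 896, 235, 537, 741, 921, 140, 320, 625, 775}.
Vertex 896 has 18 neighbors: 654, 592, 978, 799, 221, 644, 853, 865, 869, 156, 152, 290, 813, 741, 921, 417, 810, 441.
N(654) = {653, 799, 853, 453, 594, 877, 869, 554, 896, 235, 290, 813, 741, 735, 417, 320, 362, 441}, |N(654)| = 18.
Regular of degree 18 on 37 vertices: Paley(37): SR with (k,λ,μ)=(18,8,9).
A has 3 distinct eigenvalues ≈ [18.0, 2.5414, -3.5414].
With N=37: ϑ(G) = 37·(-(-sqrt(37)/2 - 1/2))/(18−(-sqrt(37)/2 - 1/2)) = sqrt(37).
= 6.0828… (decimal).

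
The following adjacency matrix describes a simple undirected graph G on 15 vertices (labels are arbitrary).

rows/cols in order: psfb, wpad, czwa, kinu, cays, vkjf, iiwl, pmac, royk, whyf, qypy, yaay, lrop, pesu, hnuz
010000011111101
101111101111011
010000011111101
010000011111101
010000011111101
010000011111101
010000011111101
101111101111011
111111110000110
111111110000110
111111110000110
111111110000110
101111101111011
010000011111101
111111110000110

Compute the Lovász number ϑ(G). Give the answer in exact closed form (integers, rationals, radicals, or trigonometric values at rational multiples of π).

7

deg(qypy) = 10; N(qypy) = {psfb, wpad, czwa, kinu, cays, vkjf, iiwl, pmac, lrop, pesu}.
Vertex kinu has 8 neighbors: wpad, pmac, royk, whyf, qypy, yaay, lrop, hnuz.
Vertex lrop has 12 neighbors: psfb, czwa, kinu, cays, vkjf, iiwl, royk, whyf, qypy, yaay, pesu, hnuz.
Vertex pmac has 12 neighbors: psfb, czwa, kinu, cays, vkjf, iiwl, royk, whyf, qypy, yaay, pesu, hnuz.
Complete multipartite on [7, 5, 3]: sandwich collapses at ϑ=7.
ϑ(G) ≈ 7.00000.
7 ≤ 7 ≤ 7: collapsed.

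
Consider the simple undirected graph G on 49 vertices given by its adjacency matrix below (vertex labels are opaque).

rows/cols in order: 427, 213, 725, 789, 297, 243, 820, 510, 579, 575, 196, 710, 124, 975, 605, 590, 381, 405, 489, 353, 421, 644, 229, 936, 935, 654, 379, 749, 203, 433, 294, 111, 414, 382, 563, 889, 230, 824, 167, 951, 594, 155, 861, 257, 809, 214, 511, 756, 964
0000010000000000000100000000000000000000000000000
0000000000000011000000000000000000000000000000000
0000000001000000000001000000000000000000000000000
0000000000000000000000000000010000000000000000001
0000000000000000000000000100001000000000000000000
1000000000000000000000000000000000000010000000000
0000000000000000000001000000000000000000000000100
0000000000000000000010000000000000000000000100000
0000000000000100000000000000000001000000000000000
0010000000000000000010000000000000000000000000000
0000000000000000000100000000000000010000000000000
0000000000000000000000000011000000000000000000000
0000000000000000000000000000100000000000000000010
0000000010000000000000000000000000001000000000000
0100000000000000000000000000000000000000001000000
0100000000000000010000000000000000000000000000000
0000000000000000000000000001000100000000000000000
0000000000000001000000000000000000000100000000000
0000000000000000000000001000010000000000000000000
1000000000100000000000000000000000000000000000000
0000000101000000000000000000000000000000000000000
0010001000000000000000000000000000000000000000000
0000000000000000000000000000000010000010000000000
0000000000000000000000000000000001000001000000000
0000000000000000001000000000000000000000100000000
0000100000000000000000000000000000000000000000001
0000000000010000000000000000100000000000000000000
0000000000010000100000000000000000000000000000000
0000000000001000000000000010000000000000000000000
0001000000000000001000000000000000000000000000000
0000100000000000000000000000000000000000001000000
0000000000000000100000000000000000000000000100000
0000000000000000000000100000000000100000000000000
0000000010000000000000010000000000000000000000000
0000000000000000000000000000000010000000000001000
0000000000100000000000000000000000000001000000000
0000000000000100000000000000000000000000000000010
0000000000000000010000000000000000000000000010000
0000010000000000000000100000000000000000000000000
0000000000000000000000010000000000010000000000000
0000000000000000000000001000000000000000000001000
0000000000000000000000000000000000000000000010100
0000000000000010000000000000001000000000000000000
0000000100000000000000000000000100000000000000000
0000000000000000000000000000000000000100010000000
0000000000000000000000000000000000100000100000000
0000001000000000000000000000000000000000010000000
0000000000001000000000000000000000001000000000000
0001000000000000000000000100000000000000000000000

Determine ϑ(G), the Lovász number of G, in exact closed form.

49*cos(pi/49)/(cos(pi/49) + 1)

deg(594) = 2; N(594) = {935, 214}.
Vertex 203 has 2 neighbors: 124, 379.
Vertex 809 has 2 neighbors: 824, 155.
deg(214) = 2; N(214) = {563, 594}.
Regular of degree 2 on 49 vertices: this is C_{49}, the 49-cycle.
A has 25 distinct eigenvalues ≈ [2.0, 1.9836, 1.9346, 1.8538, 1.7426, 1.6028, 1.4367, 1.247, 1.0368, 0.8096, 0.5691, 0.3192, 0.0641, -0.192, -0.445, -0.6907, -0.9251, -1.1442, -1.3446, -1.5229, -1.6762, -1.8019, -1.8981, -1.9631, -1.9959].
Lovász: ϑ = −49(-2*cos(pi/49))/(2+-(-1)*2*cos(pi/49)) = 49*cos(pi/49)/(cos(pi/49) + 1).
≈ 24.47481 (to 5 d.p.).
α=24, χ(Ḡ)=25; ϑ=49*cos(pi/49)/(cos(pi/49) + 1) lies between (both strict).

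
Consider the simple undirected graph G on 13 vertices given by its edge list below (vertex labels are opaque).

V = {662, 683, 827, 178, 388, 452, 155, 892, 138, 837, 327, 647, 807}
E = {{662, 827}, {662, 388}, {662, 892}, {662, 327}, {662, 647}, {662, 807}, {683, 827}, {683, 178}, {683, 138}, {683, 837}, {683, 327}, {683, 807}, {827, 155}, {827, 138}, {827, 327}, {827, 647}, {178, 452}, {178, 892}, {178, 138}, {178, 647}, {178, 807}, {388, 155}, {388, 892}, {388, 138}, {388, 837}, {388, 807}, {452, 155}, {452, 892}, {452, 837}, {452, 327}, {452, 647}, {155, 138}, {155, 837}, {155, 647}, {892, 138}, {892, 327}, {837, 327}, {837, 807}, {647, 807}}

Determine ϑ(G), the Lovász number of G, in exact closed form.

sqrt(13)

N(155) = {827, 388, 452, 138, 837, 647}, |N(155)| = 6.
N(178) = {683, 452, 892, 138, 647, 807}, |N(178)| = 6.
deg(892) = 6; N(892) = {662, 178, 388, 452, 138, 327}.
deg(837) = 6; N(837) = {683, 388, 452, 155, 327, 807}.
G on 13 vertices is 6-regular; strongly regular (13,6,2,3).
A has 3 distinct eigenvalues ≈ [6.0, 1.3028, -2.3028].
−13·(-sqrt(13)/2 - 1/2) / ((6)−(-sqrt(13)/2 - 1/2)) = sqrt(13) = ϑ(G).
≈ 3.6055513 (to 7 d.p.).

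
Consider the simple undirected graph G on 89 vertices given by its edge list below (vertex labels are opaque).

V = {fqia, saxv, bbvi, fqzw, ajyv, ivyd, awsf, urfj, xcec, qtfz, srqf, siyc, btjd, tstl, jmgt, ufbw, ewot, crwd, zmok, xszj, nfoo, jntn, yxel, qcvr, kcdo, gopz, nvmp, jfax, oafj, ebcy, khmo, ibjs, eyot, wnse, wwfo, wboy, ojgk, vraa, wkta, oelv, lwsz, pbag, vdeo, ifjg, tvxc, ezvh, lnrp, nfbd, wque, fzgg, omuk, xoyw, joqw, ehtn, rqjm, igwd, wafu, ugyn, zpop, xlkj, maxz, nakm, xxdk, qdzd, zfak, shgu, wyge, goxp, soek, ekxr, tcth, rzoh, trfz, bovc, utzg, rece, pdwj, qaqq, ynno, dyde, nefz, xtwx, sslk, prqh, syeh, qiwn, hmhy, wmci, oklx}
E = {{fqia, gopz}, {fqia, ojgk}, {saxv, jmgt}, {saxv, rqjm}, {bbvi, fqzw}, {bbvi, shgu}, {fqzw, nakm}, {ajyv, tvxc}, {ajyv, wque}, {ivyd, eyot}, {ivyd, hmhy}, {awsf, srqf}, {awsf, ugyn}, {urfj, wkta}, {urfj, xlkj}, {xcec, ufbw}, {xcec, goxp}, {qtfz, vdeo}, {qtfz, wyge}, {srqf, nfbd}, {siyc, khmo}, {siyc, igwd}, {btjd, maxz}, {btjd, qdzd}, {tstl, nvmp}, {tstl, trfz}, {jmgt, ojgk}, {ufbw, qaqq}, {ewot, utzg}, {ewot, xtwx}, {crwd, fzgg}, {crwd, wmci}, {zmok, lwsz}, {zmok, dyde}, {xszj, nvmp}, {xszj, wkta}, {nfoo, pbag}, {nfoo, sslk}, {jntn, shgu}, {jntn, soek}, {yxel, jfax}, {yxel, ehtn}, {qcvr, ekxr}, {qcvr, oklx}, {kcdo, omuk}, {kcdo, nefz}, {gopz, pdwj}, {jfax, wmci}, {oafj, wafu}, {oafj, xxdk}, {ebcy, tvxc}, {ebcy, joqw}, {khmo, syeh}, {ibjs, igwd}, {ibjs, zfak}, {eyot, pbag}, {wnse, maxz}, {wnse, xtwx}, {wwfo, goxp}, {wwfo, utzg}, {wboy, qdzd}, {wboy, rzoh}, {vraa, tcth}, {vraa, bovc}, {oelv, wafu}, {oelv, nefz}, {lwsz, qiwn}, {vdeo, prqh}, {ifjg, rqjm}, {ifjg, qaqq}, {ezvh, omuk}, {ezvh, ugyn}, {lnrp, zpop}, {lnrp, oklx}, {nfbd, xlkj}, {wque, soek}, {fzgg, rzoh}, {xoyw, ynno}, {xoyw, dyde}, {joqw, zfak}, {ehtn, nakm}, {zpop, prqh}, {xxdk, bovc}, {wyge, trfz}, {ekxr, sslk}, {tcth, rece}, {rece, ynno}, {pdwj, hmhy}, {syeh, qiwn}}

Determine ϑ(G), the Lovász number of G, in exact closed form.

N(syeh) = {khmo, qiwn}, |N(syeh)| = 2.
deg(eyot) = 2; N(eyot) = {ivyd, pbag}.
deg(srqf) = 2; N(srqf) = {awsf, nfbd}.
Vertex nvmp has 2 neighbors: tstl, xszj.
G on 89 vertices is 2-regular; connected 2-regular on 89 ⇒ C_{89}.
A has 45 distinct eigenvalues ≈ [2.0, 1.995, 1.9801, 1.9553, 1.9208, 1.8767, 1.8232, 1.7607, 1.6894, 1.6097, 1.522, 1.4266, 1.3242, 1.2152, 1.1001, 0.9796, 0.8541, 0.7244, 0.5911, 0.4549, 0.3164, 0.1763, 0.0353, -0.1058, -0.2465, -0.3859, -0.5233, -0.6582, -0.7898, -0.9174, -1.0405, -1.1584, -1.2705, -1.3763, -1.4752, -1.5668, -1.6506, -1.7261, -1.7931, -1.8511, -1.8999, -1.9393, -1.9689, -1.9888, -1.9988].
−89·(-2*cos(pi/89)) / ((2)−(-2*cos(pi/89))) = 89*cos(pi/89)/(cos(pi/89) + 1) = ϑ(G).
Numerically 44.486135.
Lovász sandwich 44 ≤ 89*cos(pi/89)/(cos(pi/89) + 1) ≤ 45: both strict.

89*cos(pi/89)/(cos(pi/89) + 1)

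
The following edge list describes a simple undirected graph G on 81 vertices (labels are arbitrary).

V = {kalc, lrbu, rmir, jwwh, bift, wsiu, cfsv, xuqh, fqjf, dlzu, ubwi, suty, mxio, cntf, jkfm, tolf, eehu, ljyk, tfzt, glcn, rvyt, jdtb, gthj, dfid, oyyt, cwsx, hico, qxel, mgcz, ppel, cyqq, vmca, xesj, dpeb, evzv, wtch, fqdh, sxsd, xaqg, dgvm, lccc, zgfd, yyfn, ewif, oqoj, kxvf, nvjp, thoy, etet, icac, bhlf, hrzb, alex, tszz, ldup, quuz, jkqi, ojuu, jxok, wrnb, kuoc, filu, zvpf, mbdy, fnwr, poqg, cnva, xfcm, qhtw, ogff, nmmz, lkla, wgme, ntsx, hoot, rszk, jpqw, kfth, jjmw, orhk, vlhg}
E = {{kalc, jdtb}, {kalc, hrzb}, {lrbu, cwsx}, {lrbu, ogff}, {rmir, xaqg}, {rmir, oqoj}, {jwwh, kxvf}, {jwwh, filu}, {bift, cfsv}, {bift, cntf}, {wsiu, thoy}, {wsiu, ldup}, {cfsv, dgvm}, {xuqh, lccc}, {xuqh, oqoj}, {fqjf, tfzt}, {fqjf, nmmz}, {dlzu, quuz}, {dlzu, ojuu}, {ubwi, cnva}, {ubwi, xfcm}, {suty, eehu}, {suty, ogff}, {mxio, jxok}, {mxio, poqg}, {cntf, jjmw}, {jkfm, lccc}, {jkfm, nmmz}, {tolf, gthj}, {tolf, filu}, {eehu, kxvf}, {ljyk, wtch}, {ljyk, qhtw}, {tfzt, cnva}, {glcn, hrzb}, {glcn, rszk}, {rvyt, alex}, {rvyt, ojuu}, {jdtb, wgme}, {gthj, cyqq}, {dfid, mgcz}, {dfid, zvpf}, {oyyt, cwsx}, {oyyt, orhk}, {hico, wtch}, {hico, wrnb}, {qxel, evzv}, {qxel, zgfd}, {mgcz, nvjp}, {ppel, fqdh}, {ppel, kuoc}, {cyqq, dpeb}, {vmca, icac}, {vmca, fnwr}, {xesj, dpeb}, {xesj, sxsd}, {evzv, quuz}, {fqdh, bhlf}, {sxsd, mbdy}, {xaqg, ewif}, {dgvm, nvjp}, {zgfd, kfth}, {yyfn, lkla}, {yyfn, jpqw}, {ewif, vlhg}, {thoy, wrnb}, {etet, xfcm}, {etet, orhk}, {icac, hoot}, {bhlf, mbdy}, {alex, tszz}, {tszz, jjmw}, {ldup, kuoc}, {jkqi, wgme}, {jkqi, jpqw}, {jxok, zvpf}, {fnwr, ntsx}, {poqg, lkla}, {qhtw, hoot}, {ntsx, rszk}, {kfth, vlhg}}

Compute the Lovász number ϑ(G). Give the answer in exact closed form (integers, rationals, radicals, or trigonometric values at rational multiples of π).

81*cos(pi/81)/(cos(pi/81) + 1)

N(qxel) = {evzv, zgfd}, |N(qxel)| = 2.
deg(qhtw) = 2; N(qhtw) = {ljyk, hoot}.
Vertex xesj has 2 neighbors: dpeb, sxsd.
Vertex xaqg has 2 neighbors: rmir, ewif.
Every vertex has degree 2 (N=81); the odd cycle C_{81}.
Distinct eigenvalues (to 6 d.p.): [2.0, 1.993986, 1.97598, 1.94609, 1.904496, 1.851448, 1.787265, 1.712334, 1.627104, 1.532089, 1.427859, 1.315043, 1.194317, 1.066409, 0.932087, 0.79216, 0.647468, 0.498882, 0.347296, 0.193622, 0.038783, -0.11629, -0.270663, -0.423408, -0.573606, -0.720355, -0.862772, -1.0, -1.131214, -1.255624, -1.372483, -1.481088, -1.580785, -1.670976, -1.751116, -1.820726, -1.879385, -1.926742, -1.962511, -1.986477, -1.998496].
λ_max=2, λ_min=-2*cos(pi/81); ϑ = −81·λ_min/(λ_max−λ_min) = 81*cos(pi/81)/(cos(pi/81) + 1).
= 40.48477… (decimal).
Lovász sandwich 40 ≤ 81*cos(pi/81)/(cos(pi/81) + 1) ≤ 41: both strict.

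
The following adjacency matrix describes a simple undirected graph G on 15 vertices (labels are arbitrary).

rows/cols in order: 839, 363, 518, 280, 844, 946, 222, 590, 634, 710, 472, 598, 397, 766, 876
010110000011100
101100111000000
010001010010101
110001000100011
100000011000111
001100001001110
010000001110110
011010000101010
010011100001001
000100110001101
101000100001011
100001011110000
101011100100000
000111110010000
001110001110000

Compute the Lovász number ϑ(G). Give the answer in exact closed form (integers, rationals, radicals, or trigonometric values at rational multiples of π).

N(472) = {839, 518, 222, 598, 766, 876}, |N(472)| = 6.
Vertex 222 has 6 neighbors: 363, 634, 710, 472, 397, 766.
N(946) = {518, 280, 634, 598, 397, 766}, |N(946)| = 6.
N(590) = {363, 518, 844, 710, 598, 766}, |N(590)| = 6.
G on 15 vertices is 6-regular; Kneser K(6,2) on C(6,2)=15 vertices.
spec(A) ≈ [6.0, 1.0, -3.0] (distinct, 5 d.p.).
Lovász (edge-transitive): ϑ = −15·(-3)/((6)−(-3)) = 5.
≈ 5.00000000 (to 8 d.p.).

5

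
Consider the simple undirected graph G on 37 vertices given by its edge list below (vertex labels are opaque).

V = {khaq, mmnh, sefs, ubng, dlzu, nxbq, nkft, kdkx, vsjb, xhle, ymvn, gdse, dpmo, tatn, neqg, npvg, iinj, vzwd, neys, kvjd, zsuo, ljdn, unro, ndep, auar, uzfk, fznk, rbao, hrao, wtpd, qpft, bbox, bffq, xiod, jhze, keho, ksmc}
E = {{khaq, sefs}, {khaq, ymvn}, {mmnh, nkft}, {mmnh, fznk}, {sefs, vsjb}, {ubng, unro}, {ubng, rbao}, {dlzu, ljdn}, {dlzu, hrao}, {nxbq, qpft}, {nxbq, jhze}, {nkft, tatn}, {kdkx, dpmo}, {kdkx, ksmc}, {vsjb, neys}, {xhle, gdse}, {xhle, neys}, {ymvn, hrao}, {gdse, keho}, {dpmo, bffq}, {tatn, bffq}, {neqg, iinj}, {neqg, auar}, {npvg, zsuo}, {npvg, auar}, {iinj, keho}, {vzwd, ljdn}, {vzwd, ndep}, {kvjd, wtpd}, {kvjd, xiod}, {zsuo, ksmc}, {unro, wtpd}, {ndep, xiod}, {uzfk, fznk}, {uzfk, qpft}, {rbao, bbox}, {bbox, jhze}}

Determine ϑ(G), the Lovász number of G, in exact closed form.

N(bffq) = {dpmo, tatn}, |N(bffq)| = 2.
N(khaq) = {sefs, ymvn}, |N(khaq)| = 2.
deg(ubng) = 2; N(ubng) = {unro, rbao}.
deg(zsuo) = 2; N(zsuo) = {npvg, ksmc}.
Every vertex has degree 2 (N=37); this is C_{37}, the 37-cycle.
Distinct eigenvalues (to 3 d.p.): [2.0, 1.971, 1.886, 1.746, 1.556, 1.321, 1.049, 0.746, 0.421, 0.085, -0.254, -0.586, -0.9, -1.189, -1.444, -1.657, -1.822, -1.935, -1.993].
With N=37: ϑ(G) = 37·(-(-1)*2*cos(pi/37))/(2−(-2*cos(pi/37))) = 37*cos(pi/37)/(cos(pi/37) + 1).
≈ 18.46661664 (to 8 d.p.).
Lovász sandwich 18 ≤ 37*cos(pi/37)/(cos(pi/37) + 1) ≤ 19: both strict.

37*cos(pi/37)/(cos(pi/37) + 1)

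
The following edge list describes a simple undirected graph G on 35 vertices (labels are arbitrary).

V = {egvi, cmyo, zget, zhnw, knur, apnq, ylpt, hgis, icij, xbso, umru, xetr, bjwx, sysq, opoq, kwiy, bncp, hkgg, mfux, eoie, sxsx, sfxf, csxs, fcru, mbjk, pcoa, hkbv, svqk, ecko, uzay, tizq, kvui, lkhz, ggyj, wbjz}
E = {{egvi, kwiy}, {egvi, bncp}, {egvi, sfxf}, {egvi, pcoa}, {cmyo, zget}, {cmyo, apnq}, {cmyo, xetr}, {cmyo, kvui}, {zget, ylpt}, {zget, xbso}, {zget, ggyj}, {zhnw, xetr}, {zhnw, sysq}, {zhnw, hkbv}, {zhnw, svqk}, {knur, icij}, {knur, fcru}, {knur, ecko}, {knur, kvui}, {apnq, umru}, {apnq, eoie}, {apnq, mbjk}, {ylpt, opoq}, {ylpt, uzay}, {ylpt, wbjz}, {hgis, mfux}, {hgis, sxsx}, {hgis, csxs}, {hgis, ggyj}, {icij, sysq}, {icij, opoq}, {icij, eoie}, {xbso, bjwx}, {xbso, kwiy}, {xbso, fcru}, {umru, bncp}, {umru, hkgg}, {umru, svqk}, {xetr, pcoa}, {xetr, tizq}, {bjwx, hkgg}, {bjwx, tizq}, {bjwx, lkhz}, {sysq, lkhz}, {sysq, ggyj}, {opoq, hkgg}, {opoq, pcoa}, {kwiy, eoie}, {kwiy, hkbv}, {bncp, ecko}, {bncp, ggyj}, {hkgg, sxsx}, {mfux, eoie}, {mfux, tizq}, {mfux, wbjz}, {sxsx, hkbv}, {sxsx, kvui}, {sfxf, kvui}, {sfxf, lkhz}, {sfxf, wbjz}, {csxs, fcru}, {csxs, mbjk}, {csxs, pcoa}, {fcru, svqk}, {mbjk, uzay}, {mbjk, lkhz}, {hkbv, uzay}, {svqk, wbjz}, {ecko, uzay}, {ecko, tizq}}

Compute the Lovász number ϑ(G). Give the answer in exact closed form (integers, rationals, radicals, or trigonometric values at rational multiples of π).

15

N(xetr) = {cmyo, zhnw, pcoa, tizq}, |N(xetr)| = 4.
N(hkgg) = {umru, bjwx, opoq, sxsx}, |N(hkgg)| = 4.
Vertex mbjk has 4 neighbors: apnq, csxs, uzay, lkhz.
deg(xbso) = 4; N(xbso) = {zget, bjwx, kwiy, fcru}.
Every vertex has degree 4 (N=35); Kneser K(7,3) on C(7,3)=35 vertices.
The 4 distinct eigenvalues: [4.0, 2.0, -1.0, -3.0].
With N=35: ϑ(G) = 35·(-1*(-3))/(4−(-3)) = 15.
= 15.000000… (decimal).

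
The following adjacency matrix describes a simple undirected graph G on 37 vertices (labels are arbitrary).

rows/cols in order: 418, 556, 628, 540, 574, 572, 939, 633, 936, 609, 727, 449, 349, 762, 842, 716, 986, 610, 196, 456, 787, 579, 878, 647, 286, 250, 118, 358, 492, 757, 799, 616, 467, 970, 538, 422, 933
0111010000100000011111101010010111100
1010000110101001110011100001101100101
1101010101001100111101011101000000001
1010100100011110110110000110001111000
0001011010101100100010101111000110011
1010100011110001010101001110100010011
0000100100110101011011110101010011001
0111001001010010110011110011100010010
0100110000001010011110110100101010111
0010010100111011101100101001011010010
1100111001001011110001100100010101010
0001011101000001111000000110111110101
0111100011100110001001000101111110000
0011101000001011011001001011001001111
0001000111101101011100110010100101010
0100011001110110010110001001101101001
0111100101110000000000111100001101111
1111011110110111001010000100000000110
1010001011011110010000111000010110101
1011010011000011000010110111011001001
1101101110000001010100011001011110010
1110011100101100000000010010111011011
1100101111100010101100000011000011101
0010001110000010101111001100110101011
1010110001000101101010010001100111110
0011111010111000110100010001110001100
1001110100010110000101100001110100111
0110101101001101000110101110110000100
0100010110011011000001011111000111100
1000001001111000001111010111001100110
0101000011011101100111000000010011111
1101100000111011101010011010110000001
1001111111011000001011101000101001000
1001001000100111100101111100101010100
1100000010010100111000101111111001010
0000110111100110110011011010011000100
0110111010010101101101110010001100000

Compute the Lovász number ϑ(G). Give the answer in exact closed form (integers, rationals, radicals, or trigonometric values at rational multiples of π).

sqrt(37)

deg(540) = 18; N(540) = {418, 628, 574, 633, 449, 349, 762, 842, 986, 610, 456, 787, 250, 118, 799, 616, 467, 970}.
deg(358) = 18; N(358) = {556, 628, 574, 939, 633, 609, 349, 762, 716, 456, 787, 878, 286, 250, 118, 492, 757, 538}.
deg(762) = 18; N(762) = {628, 540, 574, 939, 349, 842, 716, 610, 196, 579, 286, 118, 358, 799, 970, 538, 422, 933}.
deg(118) = 18; N(118) = {418, 540, 574, 572, 633, 449, 762, 842, 456, 579, 878, 358, 492, 757, 616, 538, 422, 933}.
deg(v) = 18 for all v (|V|=37); strongly regular (37,18,8,9).
spec(A) ≈ [18.0, 2.54138, -3.54138] (distinct, 5 d.p.).
Lovász (edge-transitive): ϑ = −37·(-sqrt(37)/2 - 1/2)/((18)−(-sqrt(37)/2 - 1/2)) = sqrt(37).
Numerically 6.0827625.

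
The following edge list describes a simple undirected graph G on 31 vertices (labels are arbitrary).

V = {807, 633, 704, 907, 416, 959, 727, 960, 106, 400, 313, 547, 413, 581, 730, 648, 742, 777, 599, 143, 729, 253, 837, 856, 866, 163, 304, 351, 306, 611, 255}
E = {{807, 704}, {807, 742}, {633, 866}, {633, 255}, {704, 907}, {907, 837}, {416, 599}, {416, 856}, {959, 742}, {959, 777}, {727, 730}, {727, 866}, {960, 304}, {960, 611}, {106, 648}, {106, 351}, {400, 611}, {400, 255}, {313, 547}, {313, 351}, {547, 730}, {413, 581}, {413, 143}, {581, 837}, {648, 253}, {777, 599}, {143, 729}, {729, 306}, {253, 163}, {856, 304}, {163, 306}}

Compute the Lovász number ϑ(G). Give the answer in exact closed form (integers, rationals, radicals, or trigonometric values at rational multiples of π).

N(416) = {599, 856}, |N(416)| = 2.
Vertex 729 has 2 neighbors: 143, 306.
N(547) = {313, 730}, |N(547)| = 2.
deg(633) = 2; N(633) = {866, 255}.
deg(v) = 2 for all v (|V|=31); a single 31-cycle (edge-transitive).
Distinct eigenvalues (to 3 d.p.): [2.0, 1.959, 1.838, 1.642, 1.378, 1.058, 0.695, 0.303, -0.101, -0.501, -0.881, -1.224, -1.518, -1.749, -1.908, -1.99].
Lovász: ϑ = −31(-2*cos(pi/31))/(2+-(-1)*2*cos(pi/31)) = 31*cos(pi/31)/(cos(pi/31) + 1).
= 15.46013499… (decimal).
α=15, χ(Ḡ)=16; ϑ=31*cos(pi/31)/(cos(pi/31) + 1) lies between (both strict).

31*cos(pi/31)/(cos(pi/31) + 1)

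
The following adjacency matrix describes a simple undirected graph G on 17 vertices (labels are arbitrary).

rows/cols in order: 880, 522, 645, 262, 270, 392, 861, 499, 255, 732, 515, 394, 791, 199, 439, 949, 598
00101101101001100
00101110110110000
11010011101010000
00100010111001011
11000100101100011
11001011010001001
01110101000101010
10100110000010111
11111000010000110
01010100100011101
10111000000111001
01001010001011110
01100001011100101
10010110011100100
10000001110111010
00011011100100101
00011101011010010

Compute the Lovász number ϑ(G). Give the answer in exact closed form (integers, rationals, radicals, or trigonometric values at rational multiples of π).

deg(270) = 8; N(270) = {880, 522, 392, 255, 515, 394, 949, 598}.
N(880) = {645, 270, 392, 499, 255, 515, 199, 439}, |N(880)| = 8.
deg(392) = 8; N(392) = {880, 522, 270, 861, 499, 732, 199, 598}.
Vertex 255 has 8 neighbors: 880, 522, 645, 262, 270, 732, 439, 949.
deg(v) = 8 for all v (|V|=17); strongly regular (17,8,3,4).
Distinct eigenvalues (to 3 d.p.): [8.0, 1.562, -2.562].
With N=17: ϑ(G) = 17·(-(-sqrt(17)/2 - 1/2))/(8−(-sqrt(17)/2 - 1/2)) = sqrt(17).
≈ 4.12310563 (to 8 d.p.).

sqrt(17)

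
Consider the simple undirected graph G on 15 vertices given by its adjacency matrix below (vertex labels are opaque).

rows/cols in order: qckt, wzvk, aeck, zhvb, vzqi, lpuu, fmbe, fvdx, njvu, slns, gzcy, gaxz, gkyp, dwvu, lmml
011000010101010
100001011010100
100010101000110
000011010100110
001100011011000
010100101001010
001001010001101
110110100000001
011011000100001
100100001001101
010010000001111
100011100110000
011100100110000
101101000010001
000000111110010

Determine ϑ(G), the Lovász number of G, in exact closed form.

5

deg(gkyp) = 6; N(gkyp) = {wzvk, aeck, zhvb, fmbe, slns, gzcy}.
Vertex lmml has 6 neighbors: fmbe, fvdx, njvu, slns, gzcy, dwvu.
Vertex fmbe has 6 neighbors: aeck, lpuu, fvdx, gaxz, gkyp, lmml.
deg(fvdx) = 6; N(fvdx) = {qckt, wzvk, zhvb, vzqi, fmbe, lmml}.
15-vertex 6-regular graph: Kneser-type, 2-subsets of [6].
Distinct eigenvalues (to 5 d.p.): [6.0, 1.0, -3.0].
Lovász: ϑ = −15(-3)/(6+-1*(-3)) = 5.
= 5.0000000… (decimal).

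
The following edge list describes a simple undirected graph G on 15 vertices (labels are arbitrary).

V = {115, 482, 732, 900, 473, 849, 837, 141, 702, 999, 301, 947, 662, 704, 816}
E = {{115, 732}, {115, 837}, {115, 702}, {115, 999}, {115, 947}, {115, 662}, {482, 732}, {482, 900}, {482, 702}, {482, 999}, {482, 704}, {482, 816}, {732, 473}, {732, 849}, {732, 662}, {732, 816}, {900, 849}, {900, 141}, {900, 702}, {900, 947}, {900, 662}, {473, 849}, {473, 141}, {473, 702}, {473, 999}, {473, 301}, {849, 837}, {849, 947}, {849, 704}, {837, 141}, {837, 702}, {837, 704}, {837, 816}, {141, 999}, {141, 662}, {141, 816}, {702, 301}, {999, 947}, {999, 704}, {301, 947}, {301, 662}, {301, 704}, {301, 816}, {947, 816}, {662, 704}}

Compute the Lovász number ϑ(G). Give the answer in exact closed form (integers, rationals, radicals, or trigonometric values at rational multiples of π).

Vertex 141 has 6 neighbors: 900, 473, 837, 999, 662, 816.
N(837) = {115, 849, 141, 702, 704, 816}, |N(837)| = 6.
N(482) = {732, 900, 702, 999, 704, 816}, |N(482)| = 6.
deg(849) = 6; N(849) = {732, 900, 473, 837, 947, 704}.
6-regular, N=15; this is K(6,2), the Kneser graph.
The 3 distinct eigenvalues: [6.0, 1.0, -3.0].
−15·(-3) / ((6)−(-3)) = 5 = ϑ(G).
ϑ(G) ≈ 5.00000000.

5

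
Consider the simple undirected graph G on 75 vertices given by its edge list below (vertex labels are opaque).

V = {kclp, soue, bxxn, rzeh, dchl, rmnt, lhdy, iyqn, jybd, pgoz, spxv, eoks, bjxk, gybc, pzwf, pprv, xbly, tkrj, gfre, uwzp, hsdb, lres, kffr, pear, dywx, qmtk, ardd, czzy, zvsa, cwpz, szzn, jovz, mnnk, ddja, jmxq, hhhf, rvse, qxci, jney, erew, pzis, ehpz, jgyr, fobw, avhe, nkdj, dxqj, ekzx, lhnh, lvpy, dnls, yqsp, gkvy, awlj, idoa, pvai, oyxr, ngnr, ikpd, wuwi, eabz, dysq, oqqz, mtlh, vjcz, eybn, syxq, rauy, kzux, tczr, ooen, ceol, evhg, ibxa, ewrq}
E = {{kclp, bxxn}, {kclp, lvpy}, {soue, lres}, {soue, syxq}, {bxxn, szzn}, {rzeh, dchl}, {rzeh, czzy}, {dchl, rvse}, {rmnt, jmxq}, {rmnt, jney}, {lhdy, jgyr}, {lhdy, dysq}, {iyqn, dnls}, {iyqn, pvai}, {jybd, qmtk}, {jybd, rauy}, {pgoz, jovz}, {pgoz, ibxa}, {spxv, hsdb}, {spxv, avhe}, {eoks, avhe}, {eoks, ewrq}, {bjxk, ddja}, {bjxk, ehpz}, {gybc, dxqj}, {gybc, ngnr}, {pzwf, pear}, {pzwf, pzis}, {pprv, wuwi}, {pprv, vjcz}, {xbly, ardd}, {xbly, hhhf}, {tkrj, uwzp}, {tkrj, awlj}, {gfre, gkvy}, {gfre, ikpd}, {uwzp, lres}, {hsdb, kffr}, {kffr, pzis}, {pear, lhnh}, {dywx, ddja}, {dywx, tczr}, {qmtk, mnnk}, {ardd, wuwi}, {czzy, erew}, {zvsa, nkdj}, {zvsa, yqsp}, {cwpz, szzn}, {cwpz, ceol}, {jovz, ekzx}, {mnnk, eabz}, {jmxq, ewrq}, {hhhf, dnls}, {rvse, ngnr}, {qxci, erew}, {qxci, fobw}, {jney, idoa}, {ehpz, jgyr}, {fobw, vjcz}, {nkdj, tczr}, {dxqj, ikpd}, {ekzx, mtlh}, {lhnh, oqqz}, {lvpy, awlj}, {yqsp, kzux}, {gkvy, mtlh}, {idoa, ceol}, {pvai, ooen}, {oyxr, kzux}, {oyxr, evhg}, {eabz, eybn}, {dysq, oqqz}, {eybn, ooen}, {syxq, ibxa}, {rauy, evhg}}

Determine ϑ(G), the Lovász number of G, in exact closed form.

deg(bjxk) = 2; N(bjxk) = {ddja, ehpz}.
N(qxci) = {erew, fobw}, |N(qxci)| = 2.
Vertex dchl has 2 neighbors: rzeh, rvse.
deg(spxv) = 2; N(spxv) = {hsdb, avhe}.
Every vertex has degree 2 (N=75); the odd cycle C_{75}.
spec(A) ≈ [2.0, 1.99299, 1.97199, 1.93717, 1.88875, 1.82709, 1.75261, 1.66584, 1.56739, 1.45794, 1.33826, 1.2092, 1.07165, 0.92659, 0.77503, 0.61803, 0.4567, 0.29217, 0.12558, -0.04188, -0.20906, -0.37476, -0.53784, -0.69714, -0.85156, -1.0, -1.14143, -1.27485, -1.39933, -1.51399, -1.61803, -1.71073, -1.79142, -1.85955, -1.91464, -1.9563, -1.98423, -1.99825] (distinct, 5 d.p.).
−75·(-2*cos(pi/75)) / ((2)−(-2*cos(pi/75))) = 75*cos(pi/75)/(cos(pi/75) + 1) = ϑ(G).
= 37.48354585… (decimal).
α=37, χ(Ḡ)=38; ϑ=75*cos(pi/75)/(cos(pi/75) + 1) lies between (both strict).

75*cos(pi/75)/(cos(pi/75) + 1)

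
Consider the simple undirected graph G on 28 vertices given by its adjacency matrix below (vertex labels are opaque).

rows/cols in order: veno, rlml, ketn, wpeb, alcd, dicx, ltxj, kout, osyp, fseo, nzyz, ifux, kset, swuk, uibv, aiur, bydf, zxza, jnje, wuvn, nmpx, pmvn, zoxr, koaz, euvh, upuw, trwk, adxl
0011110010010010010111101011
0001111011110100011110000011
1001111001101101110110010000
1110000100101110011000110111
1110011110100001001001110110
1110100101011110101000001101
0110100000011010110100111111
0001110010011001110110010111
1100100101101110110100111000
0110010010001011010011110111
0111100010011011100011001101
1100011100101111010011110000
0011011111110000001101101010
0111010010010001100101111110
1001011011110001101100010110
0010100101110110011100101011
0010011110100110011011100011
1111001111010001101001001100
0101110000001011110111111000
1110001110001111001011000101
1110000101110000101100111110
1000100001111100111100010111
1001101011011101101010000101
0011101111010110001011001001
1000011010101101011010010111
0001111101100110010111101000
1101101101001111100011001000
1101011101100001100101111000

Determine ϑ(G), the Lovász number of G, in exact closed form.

N(zoxr) = {veno, wpeb, alcd, ltxj, osyp, fseo, ifux, kset, swuk, aiur, bydf, jnje, nmpx, upuw, adxl}, |N(zoxr)| = 15.
N(pmvn) = {veno, alcd, fseo, nzyz, ifux, kset, swuk, bydf, zxza, jnje, wuvn, koaz, upuw, trwk, adxl}, |N(pmvn)| = 15.
N(jnje) = {rlml, wpeb, alcd, dicx, kset, uibv, aiur, bydf, zxza, wuvn, nmpx, pmvn, zoxr, koaz, euvh}, |N(jnje)| = 15.
N(wuvn) = {veno, rlml, ketn, ltxj, kout, osyp, kset, swuk, uibv, aiur, jnje, nmpx, pmvn, upuw, adxl}, |N(wuvn)| = 15.
15-regular, N=28; Kneser-type, 2-subsets of [8].
A has 3 distinct eigenvalues ≈ [15.0, 1.0, -5.0].
With N=28: ϑ(G) = 28·(-1*(-5))/(15−(-5)) = 7.
Numerically 7.00000.

7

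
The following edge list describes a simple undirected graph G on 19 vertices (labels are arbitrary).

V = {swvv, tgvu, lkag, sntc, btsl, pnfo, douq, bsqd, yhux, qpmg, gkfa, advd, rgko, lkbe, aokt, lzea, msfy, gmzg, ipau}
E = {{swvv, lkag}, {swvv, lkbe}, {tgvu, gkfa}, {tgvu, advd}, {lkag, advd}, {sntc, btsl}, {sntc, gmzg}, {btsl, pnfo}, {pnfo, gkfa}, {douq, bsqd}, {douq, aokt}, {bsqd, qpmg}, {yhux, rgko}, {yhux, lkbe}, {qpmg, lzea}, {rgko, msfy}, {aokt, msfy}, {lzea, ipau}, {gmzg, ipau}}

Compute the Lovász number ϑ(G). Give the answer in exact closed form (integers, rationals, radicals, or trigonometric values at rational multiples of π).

19*cos(pi/19)/(cos(pi/19) + 1)

deg(ipau) = 2; N(ipau) = {lzea, gmzg}.
N(pnfo) = {btsl, gkfa}, |N(pnfo)| = 2.
N(btsl) = {sntc, pnfo}, |N(btsl)| = 2.
N(gmzg) = {sntc, ipau}, |N(gmzg)| = 2.
G on 19 vertices is 2-regular; this is C_{19}, the 19-cycle.
spec(A) ≈ [2.0, 1.8916, 1.5783, 1.0939, 0.491, -0.1652, -0.8034, -1.3546, -1.7589, -1.9727] (distinct, 4 d.p.).
With N=19: ϑ(G) = 19·(-(-1)*2*cos(pi/19))/(2−(-2*cos(pi/19))) = 19*cos(pi/19)/(cos(pi/19) + 1).
≈ 9.43477137 (to 8 d.p.).
9 ≤ 19*cos(pi/19)/(cos(pi/19) + 1) ≤ 10: both strict.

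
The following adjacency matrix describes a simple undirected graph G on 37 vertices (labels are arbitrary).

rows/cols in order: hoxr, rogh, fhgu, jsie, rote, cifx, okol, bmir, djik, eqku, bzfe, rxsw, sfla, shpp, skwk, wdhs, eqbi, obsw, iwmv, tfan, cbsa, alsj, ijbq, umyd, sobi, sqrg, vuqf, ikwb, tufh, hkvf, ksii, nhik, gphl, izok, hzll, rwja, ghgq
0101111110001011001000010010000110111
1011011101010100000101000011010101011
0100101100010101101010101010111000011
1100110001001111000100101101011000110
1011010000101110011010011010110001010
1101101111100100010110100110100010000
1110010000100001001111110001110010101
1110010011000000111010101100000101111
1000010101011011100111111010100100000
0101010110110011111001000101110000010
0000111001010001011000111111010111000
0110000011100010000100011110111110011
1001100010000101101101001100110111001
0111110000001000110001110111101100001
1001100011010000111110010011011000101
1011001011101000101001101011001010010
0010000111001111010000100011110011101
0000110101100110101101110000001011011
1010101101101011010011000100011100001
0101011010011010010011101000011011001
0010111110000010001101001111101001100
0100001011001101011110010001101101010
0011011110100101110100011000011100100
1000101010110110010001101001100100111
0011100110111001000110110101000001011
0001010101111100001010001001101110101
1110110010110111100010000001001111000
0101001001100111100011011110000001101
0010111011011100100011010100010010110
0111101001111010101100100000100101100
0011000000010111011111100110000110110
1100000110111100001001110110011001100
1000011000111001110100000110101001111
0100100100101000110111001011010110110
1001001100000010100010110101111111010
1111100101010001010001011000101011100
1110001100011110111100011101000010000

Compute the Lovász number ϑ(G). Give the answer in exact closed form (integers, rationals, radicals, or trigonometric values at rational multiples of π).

Vertex sqrg has 18 neighbors: jsie, cifx, bmir, eqku, bzfe, rxsw, sfla, shpp, iwmv, cbsa, sobi, ikwb, tufh, ksii, nhik, gphl, hzll, ghgq.
deg(okol) = 18; N(okol) = {hoxr, rogh, fhgu, cifx, bzfe, wdhs, iwmv, tfan, cbsa, alsj, ijbq, umyd, ikwb, tufh, hkvf, gphl, hzll, ghgq}.
deg(sfla) = 18; N(sfla) = {hoxr, jsie, rote, djik, shpp, wdhs, eqbi, iwmv, tfan, alsj, sobi, sqrg, tufh, hkvf, nhik, gphl, izok, ghgq}.
N(jsie) = {hoxr, rogh, rote, cifx, eqku, sfla, shpp, skwk, wdhs, tfan, ijbq, sobi, sqrg, ikwb, hkvf, ksii, hzll, rwja}, |N(jsie)| = 18.
deg(v) = 18 for all v (|V|=37); strongly regular (37,18,8,9).
A has 3 distinct eigenvalues ≈ [18.0, 2.541, -3.541].
Lovász (edge-transitive): ϑ = −37·(-sqrt(37)/2 - 1/2)/((18)−(-sqrt(37)/2 - 1/2)) = sqrt(37).
ϑ(G) ≈ 6.08276.

sqrt(37)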